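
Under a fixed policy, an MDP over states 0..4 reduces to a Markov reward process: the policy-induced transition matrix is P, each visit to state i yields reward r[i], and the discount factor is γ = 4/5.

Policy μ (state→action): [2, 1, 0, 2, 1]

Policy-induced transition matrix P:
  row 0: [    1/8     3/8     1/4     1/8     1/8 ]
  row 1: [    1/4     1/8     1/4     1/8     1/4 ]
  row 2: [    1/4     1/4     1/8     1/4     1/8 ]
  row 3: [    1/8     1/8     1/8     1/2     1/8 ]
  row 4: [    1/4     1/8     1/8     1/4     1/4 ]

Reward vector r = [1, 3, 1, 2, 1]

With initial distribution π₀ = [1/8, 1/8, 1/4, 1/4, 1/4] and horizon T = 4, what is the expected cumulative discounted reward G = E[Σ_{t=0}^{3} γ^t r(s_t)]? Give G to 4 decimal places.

G = 4.7376

t=0: π = [0.1250, 0.1250, 0.2500, 0.2500, 0.2500], E[r] = 1.5000, γ^t·E[r] = 1.500000, running G = 1.500000
t=1: π = [0.2031, 0.1875, 0.1563, 0.2813, 0.1719], E[r] = 1.6563, γ^t·E[r] = 1.325000, running G = 2.825000
t=2: π = [0.1895, 0.1953, 0.1738, 0.2715, 0.1699], E[r] = 1.6621, γ^t·E[r] = 1.063750, running G = 3.888750
t=3: π = [0.1924, 0.1941, 0.1731, 0.2698, 0.1707], E[r] = 1.6580, γ^t·E[r] = 0.848875, running G = 4.737625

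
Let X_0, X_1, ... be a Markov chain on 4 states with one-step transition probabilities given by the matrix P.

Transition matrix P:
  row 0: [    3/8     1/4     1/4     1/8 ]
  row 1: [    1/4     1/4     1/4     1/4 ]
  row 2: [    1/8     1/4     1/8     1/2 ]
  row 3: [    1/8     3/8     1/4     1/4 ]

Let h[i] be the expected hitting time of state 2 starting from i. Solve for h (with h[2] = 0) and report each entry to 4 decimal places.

First-step conditioning: h[2] = 0; for i ≠ 2, h[i] = 1 + Σ_k P[i][k]·h[k].
  h[0] = 1 + 3/8·h[0] + 1/4·h[1] + 1/8·h[3]
  h[1] = 1 + 1/4·h[0] + 1/4·h[1] + 1/4·h[3]
  h[3] = 1 + 1/8·h[0] + 3/8·h[1] + 1/4·h[3]
Solving the 3×3 linear system over states ≠ 2 gives exactly h = [4, 4, 0, 4] (h[2] = 0 is the target).

h = [4.0000, 4.0000, 0.0000, 4.0000]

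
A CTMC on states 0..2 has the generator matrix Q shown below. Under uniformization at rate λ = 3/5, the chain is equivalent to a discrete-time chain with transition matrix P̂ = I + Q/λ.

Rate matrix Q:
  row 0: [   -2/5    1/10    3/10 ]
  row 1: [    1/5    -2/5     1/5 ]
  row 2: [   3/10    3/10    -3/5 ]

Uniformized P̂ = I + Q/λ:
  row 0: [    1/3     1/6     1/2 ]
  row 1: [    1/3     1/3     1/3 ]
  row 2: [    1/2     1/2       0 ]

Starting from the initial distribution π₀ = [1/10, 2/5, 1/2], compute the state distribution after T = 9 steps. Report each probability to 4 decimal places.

π = [0.3830, 0.3192, 0.2978]

t=0: π = [0.1000, 0.4000, 0.5000]
t=1: π = [0.4167, 0.4000, 0.1833]
t=2: π = [0.3639, 0.2944, 0.3417]
t=3: π = [0.3903, 0.3296, 0.2801]
t=4: π = [0.3800, 0.3150, 0.3050]
t=5: π = [0.3842, 0.3208, 0.2950]
t=6: π = [0.3825, 0.3185, 0.2990]
t=7: π = [0.3832, 0.3194, 0.2974]
t=8: π = [0.3829, 0.3190, 0.2981]
t=9: π = [0.3830, 0.3192, 0.2978]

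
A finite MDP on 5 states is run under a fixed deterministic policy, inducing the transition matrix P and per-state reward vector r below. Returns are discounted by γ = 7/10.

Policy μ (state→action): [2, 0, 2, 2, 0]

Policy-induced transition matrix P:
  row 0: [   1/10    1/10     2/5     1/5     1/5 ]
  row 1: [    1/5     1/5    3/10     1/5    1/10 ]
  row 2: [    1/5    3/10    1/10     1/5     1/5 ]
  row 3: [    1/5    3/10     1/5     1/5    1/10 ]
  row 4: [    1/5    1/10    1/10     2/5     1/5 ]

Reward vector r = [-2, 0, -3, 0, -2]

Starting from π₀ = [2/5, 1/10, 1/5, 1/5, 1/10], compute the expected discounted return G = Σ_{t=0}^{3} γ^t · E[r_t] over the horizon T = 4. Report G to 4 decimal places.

t=0: π = [0.4000, 0.1000, 0.2000, 0.2000, 0.1000], E[r] = -1.6000, γ^t·E[r] = -1.600000, running G = -1.600000
t=1: π = [0.1600, 0.1900, 0.2600, 0.2200, 0.1700], E[r] = -1.4400, γ^t·E[r] = -1.008000, running G = -2.608000
t=2: π = [0.1840, 0.2150, 0.2080, 0.2340, 0.1590], E[r] = -1.3100, γ^t·E[r] = -0.641900, running G = -3.249900
t=3: π = [0.1816, 0.2099, 0.2216, 0.2318, 0.1551], E[r] = -1.3382, γ^t·E[r] = -0.459003, running G = -3.708903

G = -3.7089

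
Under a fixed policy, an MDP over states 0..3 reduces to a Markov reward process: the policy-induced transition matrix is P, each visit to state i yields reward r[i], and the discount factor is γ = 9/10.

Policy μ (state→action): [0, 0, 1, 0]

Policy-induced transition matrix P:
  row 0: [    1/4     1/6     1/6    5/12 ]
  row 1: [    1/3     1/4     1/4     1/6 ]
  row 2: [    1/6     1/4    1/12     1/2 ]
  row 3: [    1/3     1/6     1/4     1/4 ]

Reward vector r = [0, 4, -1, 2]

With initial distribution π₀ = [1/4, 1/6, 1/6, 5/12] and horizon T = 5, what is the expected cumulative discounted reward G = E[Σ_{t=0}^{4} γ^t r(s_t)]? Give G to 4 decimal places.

G = 5.1990

t=0: π = [0.2500, 0.1667, 0.1667, 0.4167], E[r] = 1.3333, γ^t·E[r] = 1.333333, running G = 1.333333
t=1: π = [0.2847, 0.1944, 0.2014, 0.3194], E[r] = 1.2153, γ^t·E[r] = 1.093750, running G = 2.427083
t=2: π = [0.2760, 0.1997, 0.1927, 0.3316], E[r] = 1.2691, γ^t·E[r] = 1.027969, running G = 3.455052
t=3: π = [0.2782, 0.1994, 0.1949, 0.3275], E[r] = 1.2577, γ^t·E[r] = 0.916840, running G = 4.371892
t=4: π = [0.2777, 0.1995, 0.1943, 0.3285], E[r] = 1.2607, γ^t·E[r] = 0.827141, running G = 5.199033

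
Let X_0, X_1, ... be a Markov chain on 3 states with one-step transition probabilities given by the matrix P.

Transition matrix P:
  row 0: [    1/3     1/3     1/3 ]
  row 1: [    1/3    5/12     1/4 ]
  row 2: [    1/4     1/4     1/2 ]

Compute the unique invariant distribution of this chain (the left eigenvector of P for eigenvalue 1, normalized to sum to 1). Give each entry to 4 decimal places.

Balance equations π_j = Σ_i π_i·P[i][j]:
  π_0 = 1/3·π_0 + 1/3·π_1 + 1/4·π_2
  π_1 = 1/3·π_0 + 5/12·π_1 + 1/4·π_2
  normalize: π_0 + π_1 + π_2 = 1
Solving the linear system gives exactly π = [33/109, 36/109, 40/109].

π = [0.3028, 0.3303, 0.3670]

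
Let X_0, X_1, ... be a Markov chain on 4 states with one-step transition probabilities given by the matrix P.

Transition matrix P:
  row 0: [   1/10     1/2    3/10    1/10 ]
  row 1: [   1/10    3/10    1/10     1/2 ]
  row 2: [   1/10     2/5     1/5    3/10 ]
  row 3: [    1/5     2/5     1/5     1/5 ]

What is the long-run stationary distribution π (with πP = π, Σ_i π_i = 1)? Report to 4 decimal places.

π = [0.1317, 0.3756, 0.1756, 0.3171]

Balance equations π_j = Σ_i π_i·P[i][j]:
  π_0 = 1/10·π_0 + 1/10·π_1 + 1/10·π_2 + 1/5·π_3
  π_1 = 1/2·π_0 + 3/10·π_1 + 2/5·π_2 + 2/5·π_3
  π_2 = 3/10·π_0 + 1/10·π_1 + 1/5·π_2 + 1/5·π_3
  normalize: π_0 + π_1 + π_2 + π_3 = 1
Solving the linear system gives exactly π = [27/205, 77/205, 36/205, 13/41].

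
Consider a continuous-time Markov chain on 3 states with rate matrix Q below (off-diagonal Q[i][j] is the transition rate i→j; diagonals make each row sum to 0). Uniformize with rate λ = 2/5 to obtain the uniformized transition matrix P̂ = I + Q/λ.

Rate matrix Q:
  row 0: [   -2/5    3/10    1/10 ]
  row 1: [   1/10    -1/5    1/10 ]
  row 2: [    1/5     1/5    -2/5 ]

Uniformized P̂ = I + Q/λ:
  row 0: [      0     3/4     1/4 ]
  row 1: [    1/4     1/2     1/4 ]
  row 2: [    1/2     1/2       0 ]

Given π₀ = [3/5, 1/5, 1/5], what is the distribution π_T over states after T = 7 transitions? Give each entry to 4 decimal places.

π = [0.2400, 0.5600, 0.2000]

t=0: π = [0.6000, 0.2000, 0.2000]
t=1: π = [0.1500, 0.6500, 0.2000]
t=2: π = [0.2625, 0.5375, 0.2000]
t=3: π = [0.2344, 0.5656, 0.2000]
t=4: π = [0.2414, 0.5586, 0.2000]
t=5: π = [0.2396, 0.5604, 0.2000]
t=6: π = [0.2401, 0.5599, 0.2000]
t=7: π = [0.2400, 0.5600, 0.2000]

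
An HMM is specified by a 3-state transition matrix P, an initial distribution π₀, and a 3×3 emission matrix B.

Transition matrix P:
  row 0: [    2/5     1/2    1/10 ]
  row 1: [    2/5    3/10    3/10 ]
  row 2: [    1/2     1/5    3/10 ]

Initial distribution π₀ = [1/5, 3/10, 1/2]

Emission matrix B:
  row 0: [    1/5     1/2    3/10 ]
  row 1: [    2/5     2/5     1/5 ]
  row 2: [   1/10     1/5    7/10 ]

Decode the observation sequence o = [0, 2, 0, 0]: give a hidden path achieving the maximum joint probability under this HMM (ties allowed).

path = [1, 2, 0, 1]

t=0: δ = [4.000e-02, 1.200e-01, 5.000e-02]  (obs o_0=0)
t=1: δ = [1.440e-02, 7.200e-03, 2.520e-02]  ψ = [1, 1, 1]  (obs o_1=2)
t=2: δ = [2.520e-03, 2.880e-03, 7.560e-04]  ψ = [2, 0, 2]  (obs o_2=0)
t=3: δ = [2.304e-04, 5.040e-04, 8.640e-05]  ψ = [1, 0, 1]  (obs o_3=0)
backtrack: best end state = 1; path = [1, 2, 0, 1]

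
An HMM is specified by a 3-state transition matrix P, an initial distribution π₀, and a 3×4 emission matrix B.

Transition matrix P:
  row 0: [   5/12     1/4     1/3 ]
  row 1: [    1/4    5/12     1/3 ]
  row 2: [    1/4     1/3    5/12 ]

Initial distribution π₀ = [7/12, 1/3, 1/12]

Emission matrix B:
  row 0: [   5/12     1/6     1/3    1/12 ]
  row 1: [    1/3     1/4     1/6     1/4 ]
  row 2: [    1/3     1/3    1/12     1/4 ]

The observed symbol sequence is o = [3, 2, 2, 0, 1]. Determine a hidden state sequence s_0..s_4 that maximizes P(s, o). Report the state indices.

t=0: δ = [4.861e-02, 8.333e-02, 2.083e-02]  (obs o_0=3)
t=1: δ = [6.944e-03, 5.787e-03, 2.315e-03]  ψ = [1, 1, 1]  (obs o_1=2)
t=2: δ = [9.645e-04, 4.019e-04, 1.929e-04]  ψ = [0, 1, 0]  (obs o_2=2)
t=3: δ = [1.674e-04, 8.038e-05, 1.072e-04]  ψ = [0, 0, 0]  (obs o_3=0)
t=4: δ = [1.163e-05, 1.047e-05, 1.861e-05]  ψ = [0, 0, 0]  (obs o_4=1)
backtrack: best end state = 2; path = [1, 0, 0, 0, 2]

path = [1, 0, 0, 0, 2]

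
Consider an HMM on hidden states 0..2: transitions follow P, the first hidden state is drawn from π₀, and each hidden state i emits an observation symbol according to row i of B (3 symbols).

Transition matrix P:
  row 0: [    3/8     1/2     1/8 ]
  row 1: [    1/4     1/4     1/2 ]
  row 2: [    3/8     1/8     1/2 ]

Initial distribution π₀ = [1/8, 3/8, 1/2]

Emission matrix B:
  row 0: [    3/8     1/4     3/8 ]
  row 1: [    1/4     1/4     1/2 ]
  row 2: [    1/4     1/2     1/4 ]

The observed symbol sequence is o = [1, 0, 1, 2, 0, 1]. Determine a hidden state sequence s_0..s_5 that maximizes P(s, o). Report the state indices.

t=0: δ = [3.125e-02, 9.375e-02, 2.500e-01]  (obs o_0=1)
t=1: δ = [3.516e-02, 7.812e-03, 3.125e-02]  ψ = [2, 2, 2]  (obs o_1=0)
t=2: δ = [3.296e-03, 4.395e-03, 7.812e-03]  ψ = [0, 0, 2]  (obs o_2=1)
t=3: δ = [1.099e-03, 8.240e-04, 9.766e-04]  ψ = [2, 0, 2]  (obs o_3=2)
t=4: δ = [1.545e-04, 1.373e-04, 1.221e-04]  ψ = [0, 0, 2]  (obs o_4=0)
t=5: δ = [1.448e-05, 1.931e-05, 3.433e-05]  ψ = [0, 0, 1]  (obs o_5=1)
backtrack: best end state = 2; path = [2, 2, 2, 0, 1, 2]

path = [2, 2, 2, 0, 1, 2]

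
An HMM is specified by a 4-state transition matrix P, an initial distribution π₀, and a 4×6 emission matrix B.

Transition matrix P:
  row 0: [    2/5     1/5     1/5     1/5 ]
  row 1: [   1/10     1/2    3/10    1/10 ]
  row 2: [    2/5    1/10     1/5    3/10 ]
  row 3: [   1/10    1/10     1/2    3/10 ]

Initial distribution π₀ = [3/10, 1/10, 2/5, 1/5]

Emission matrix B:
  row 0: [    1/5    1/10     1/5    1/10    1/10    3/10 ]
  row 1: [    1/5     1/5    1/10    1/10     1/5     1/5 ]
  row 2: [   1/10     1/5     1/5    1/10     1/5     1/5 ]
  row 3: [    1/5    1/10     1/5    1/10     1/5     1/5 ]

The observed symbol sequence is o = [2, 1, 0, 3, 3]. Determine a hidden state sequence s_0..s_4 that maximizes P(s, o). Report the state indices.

path = [0, 1, 1, 1, 1]

t=0: δ = [6.000e-02, 1.000e-02, 8.000e-02, 4.000e-02]  (obs o_0=2)
t=1: δ = [3.200e-03, 2.400e-03, 4.000e-03, 2.400e-03]  ψ = [2, 0, 3, 2]  (obs o_1=1)
t=2: δ = [3.200e-04, 2.400e-04, 1.200e-04, 2.400e-04]  ψ = [2, 1, 3, 2]  (obs o_2=0)
t=3: δ = [1.280e-05, 1.200e-05, 1.200e-05, 7.200e-06]  ψ = [0, 1, 3, 3]  (obs o_3=3)
t=4: δ = [5.120e-07, 6.000e-07, 3.600e-07, 3.600e-07]  ψ = [0, 1, 1, 2]  (obs o_4=3)
backtrack: best end state = 1; path = [0, 1, 1, 1, 1]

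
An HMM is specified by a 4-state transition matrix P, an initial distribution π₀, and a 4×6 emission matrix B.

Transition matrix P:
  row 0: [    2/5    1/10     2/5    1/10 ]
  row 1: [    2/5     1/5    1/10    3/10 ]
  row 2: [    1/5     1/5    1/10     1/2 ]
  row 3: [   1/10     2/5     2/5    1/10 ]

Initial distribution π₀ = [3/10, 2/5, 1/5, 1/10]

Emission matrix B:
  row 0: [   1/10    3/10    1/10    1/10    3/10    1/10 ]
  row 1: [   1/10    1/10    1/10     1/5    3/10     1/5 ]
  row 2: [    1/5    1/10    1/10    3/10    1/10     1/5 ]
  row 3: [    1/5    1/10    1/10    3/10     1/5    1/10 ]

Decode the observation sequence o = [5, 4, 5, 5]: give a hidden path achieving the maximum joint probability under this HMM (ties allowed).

path = [1, 0, 2, 3]

t=0: δ = [3.000e-02, 8.000e-02, 4.000e-02, 1.000e-02]  (obs o_0=5)
t=1: δ = [9.600e-03, 4.800e-03, 1.200e-03, 4.800e-03]  ψ = [1, 1, 0, 1]  (obs o_1=4)
t=2: δ = [3.840e-04, 3.840e-04, 7.680e-04, 1.440e-04]  ψ = [0, 3, 0, 1]  (obs o_2=5)
t=3: δ = [1.536e-05, 3.072e-05, 3.072e-05, 3.840e-05]  ψ = [0, 2, 0, 2]  (obs o_3=5)
backtrack: best end state = 3; path = [1, 0, 2, 3]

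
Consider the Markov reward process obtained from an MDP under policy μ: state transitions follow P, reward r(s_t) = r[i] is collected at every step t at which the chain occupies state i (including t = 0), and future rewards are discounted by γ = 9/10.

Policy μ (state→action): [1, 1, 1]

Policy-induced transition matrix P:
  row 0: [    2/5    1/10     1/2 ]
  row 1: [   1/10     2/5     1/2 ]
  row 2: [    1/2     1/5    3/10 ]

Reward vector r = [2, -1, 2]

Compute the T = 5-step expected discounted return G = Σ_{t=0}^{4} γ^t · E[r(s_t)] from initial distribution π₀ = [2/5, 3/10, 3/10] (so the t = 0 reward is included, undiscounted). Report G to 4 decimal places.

G = 5.3397

t=0: π = [0.4000, 0.3000, 0.3000], E[r] = 1.1000, γ^t·E[r] = 1.100000, running G = 1.100000
t=1: π = [0.3400, 0.2200, 0.4400], E[r] = 1.3400, γ^t·E[r] = 1.206000, running G = 2.306000
t=2: π = [0.3780, 0.2100, 0.4120], E[r] = 1.3700, γ^t·E[r] = 1.109700, running G = 3.415700
t=3: π = [0.3782, 0.2042, 0.4176], E[r] = 1.3874, γ^t·E[r] = 1.011415, running G = 4.427115
t=4: π = [0.3805, 0.2030, 0.4165], E[r] = 1.3909, γ^t·E[r] = 0.912596, running G = 5.339710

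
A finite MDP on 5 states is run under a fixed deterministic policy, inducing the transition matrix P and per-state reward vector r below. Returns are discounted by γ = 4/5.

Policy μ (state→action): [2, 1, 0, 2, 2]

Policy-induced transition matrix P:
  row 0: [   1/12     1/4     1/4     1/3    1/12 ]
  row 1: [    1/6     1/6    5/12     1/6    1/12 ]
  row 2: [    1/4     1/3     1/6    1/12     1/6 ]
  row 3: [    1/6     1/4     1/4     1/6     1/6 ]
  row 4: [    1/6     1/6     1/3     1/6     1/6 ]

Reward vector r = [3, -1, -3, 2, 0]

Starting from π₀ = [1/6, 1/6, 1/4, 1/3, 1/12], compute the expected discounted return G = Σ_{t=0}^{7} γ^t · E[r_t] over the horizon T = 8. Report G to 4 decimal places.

G = -0.3782

t=0: π = [0.1667, 0.1667, 0.2500, 0.3333, 0.0833], E[r] = 0.2500, γ^t·E[r] = 0.250000, running G = 0.250000
t=1: π = [0.1736, 0.2500, 0.2639, 0.1736, 0.1389], E[r] = -0.1736, γ^t·E[r] = -0.138889, running G = 0.111111
t=2: π = [0.1742, 0.2396, 0.2813, 0.1736, 0.1314], E[r] = -0.2135, γ^t·E[r] = -0.136667, running G = -0.025556
t=3: π = [0.1756, 0.2425, 0.2774, 0.1723, 0.1322], E[r] = -0.2036, γ^t·E[r] = -0.104222, running G = -0.129778
t=4: π = [0.1752, 0.2419, 0.2783, 0.1728, 0.1318], E[r] = -0.2058, γ^t·E[r] = -0.084278, running G = -0.214056
t=5: π = [0.1753, 0.2420, 0.2781, 0.1727, 0.1319], E[r] = -0.2053, γ^t·E[r] = -0.067257, running G = -0.281313
t=6: π = [0.1752, 0.2420, 0.2782, 0.1727, 0.1319], E[r] = -0.2054, γ^t·E[r] = -0.053838, running G = -0.335150
t=7: π = [0.1752, 0.2420, 0.2781, 0.1727, 0.1319], E[r] = -0.2053, γ^t·E[r] = -0.043064, running G = -0.378214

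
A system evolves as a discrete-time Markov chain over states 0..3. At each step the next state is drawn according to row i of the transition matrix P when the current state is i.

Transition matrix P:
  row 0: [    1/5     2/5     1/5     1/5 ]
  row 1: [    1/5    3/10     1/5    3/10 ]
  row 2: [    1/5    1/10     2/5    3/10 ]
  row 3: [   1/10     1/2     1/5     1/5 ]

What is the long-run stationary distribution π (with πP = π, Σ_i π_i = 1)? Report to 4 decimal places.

Balance equations π_j = Σ_i π_i·P[i][j]:
  π_0 = 1/5·π_0 + 1/5·π_1 + 1/5·π_2 + 1/10·π_3
  π_1 = 2/5·π_0 + 3/10·π_1 + 1/10·π_2 + 1/2·π_3
  π_2 = 1/5·π_0 + 1/5·π_1 + 2/5·π_2 + 1/5·π_3
  normalize: π_0 + π_1 + π_2 + π_3 = 1
Solving the linear system gives exactly π = [19/109, 139/436, 1/4, 28/109].

π = [0.1743, 0.3188, 0.2500, 0.2569]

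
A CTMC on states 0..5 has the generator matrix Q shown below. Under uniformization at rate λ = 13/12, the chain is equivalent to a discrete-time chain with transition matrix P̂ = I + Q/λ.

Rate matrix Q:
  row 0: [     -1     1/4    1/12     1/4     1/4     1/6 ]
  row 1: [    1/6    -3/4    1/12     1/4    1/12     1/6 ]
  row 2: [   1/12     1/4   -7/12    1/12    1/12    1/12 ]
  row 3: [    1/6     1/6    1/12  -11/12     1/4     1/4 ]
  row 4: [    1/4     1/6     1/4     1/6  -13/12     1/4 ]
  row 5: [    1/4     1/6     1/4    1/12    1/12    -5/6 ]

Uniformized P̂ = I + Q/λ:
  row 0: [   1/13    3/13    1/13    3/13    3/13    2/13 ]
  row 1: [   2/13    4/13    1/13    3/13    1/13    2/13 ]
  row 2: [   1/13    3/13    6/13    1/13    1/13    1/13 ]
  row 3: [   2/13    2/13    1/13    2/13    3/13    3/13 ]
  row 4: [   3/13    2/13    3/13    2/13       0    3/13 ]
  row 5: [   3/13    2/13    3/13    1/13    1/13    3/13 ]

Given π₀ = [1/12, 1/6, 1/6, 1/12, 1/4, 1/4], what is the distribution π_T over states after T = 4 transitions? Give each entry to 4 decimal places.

t=0: π = [0.0833, 0.1667, 0.1667, 0.0833, 0.2500, 0.2500]
t=1: π = [0.1731, 0.1987, 0.2179, 0.1410, 0.0833, 0.1859]
t=2: π = [0.1445, 0.2145, 0.2022, 0.1514, 0.1188, 0.1686]
t=3: π = [0.1493, 0.2135, 0.1989, 0.1529, 0.1133, 0.1721]
t=4: π = [0.1490, 0.2135, 0.1973, 0.1532, 0.1147, 0.1723]

π = [0.1490, 0.2135, 0.1973, 0.1532, 0.1147, 0.1723]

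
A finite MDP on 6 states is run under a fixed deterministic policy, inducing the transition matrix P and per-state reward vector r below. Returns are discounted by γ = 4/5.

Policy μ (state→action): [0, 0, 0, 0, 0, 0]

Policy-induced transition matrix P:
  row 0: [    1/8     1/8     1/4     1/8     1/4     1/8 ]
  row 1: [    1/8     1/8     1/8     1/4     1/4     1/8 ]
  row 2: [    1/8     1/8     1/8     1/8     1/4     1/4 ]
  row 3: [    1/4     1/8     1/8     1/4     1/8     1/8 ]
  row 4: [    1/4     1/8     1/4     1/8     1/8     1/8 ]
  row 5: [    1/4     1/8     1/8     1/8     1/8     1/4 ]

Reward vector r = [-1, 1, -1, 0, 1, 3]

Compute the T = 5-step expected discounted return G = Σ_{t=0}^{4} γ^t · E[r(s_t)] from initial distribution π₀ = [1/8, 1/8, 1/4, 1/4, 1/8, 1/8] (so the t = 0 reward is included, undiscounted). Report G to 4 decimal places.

G = 1.3377

t=0: π = [0.1250, 0.1250, 0.2500, 0.2500, 0.1250, 0.1250], E[r] = 0.2500, γ^t·E[r] = 0.250000, running G = 0.250000
t=1: π = [0.1875, 0.1250, 0.1563, 0.1719, 0.1875, 0.1719], E[r] = 0.4844, γ^t·E[r] = 0.387500, running G = 0.637500
t=2: π = [0.1914, 0.1250, 0.1719, 0.1621, 0.1836, 0.1660], E[r] = 0.4434, γ^t·E[r] = 0.283750, running G = 0.921250
t=3: π = [0.1890, 0.1250, 0.1719, 0.1609, 0.1860, 0.1672], E[r] = 0.4519, γ^t·E[r] = 0.231375, running G = 1.152625
t=4: π = [0.1893, 0.1250, 0.1719, 0.1607, 0.1857, 0.1674], E[r] = 0.4518, γ^t·E[r] = 0.185038, running G = 1.337663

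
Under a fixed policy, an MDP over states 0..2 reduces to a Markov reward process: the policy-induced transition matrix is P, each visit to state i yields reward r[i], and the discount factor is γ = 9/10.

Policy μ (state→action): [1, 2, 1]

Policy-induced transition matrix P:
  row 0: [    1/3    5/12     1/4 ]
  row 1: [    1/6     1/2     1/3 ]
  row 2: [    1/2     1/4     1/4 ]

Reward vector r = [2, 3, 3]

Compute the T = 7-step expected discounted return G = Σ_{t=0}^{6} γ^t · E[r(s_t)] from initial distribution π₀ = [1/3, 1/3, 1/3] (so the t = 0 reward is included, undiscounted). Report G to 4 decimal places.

G = 13.9771

t=0: π = [0.3333, 0.3333, 0.3333], E[r] = 2.6667, γ^t·E[r] = 2.666667, running G = 2.666667
t=1: π = [0.3333, 0.3889, 0.2778], E[r] = 2.6667, γ^t·E[r] = 2.400000, running G = 5.066667
t=2: π = [0.3148, 0.4028, 0.2824], E[r] = 2.6852, γ^t·E[r] = 2.175000, running G = 7.241667
t=3: π = [0.3133, 0.4032, 0.2836], E[r] = 2.6867, γ^t·E[r] = 1.958625, running G = 9.200292
t=4: π = [0.3134, 0.4030, 0.2836], E[r] = 2.6866, γ^t·E[r] = 1.762678, running G = 10.962970
t=5: π = [0.3134, 0.4030, 0.2836], E[r] = 2.6866, γ^t·E[r] = 1.586391, running G = 12.549361
t=6: π = [0.3134, 0.4030, 0.2836], E[r] = 2.6866, γ^t·E[r] = 1.427752, running G = 13.977113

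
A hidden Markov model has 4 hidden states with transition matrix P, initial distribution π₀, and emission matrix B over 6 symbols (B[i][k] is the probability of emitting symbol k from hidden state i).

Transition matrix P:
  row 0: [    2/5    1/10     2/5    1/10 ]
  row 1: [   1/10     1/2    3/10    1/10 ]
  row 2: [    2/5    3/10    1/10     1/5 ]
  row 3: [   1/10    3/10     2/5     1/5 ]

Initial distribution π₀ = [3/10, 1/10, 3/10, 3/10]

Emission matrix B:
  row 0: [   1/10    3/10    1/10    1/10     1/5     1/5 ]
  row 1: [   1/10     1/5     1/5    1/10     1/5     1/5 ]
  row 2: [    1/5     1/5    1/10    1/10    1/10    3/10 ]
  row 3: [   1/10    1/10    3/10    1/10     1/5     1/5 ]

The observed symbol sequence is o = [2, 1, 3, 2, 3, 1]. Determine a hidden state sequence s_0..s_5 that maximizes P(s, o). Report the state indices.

t=0: δ = [3.000e-02, 2.000e-02, 3.000e-02, 9.000e-02]  (obs o_0=2)
t=1: δ = [3.600e-03, 5.400e-03, 7.200e-03, 1.800e-03]  ψ = [0, 3, 3, 3]  (obs o_1=1)
t=2: δ = [2.880e-04, 2.700e-04, 1.620e-04, 1.440e-04]  ψ = [2, 1, 1, 2]  (obs o_2=3)
t=3: δ = [1.152e-05, 2.700e-05, 1.152e-05, 9.720e-06]  ψ = [0, 1, 0, 2]  (obs o_3=2)
t=4: δ = [4.608e-07, 1.350e-06, 8.100e-07, 2.700e-07]  ψ = [0, 1, 1, 1]  (obs o_4=3)
t=5: δ = [9.720e-08, 1.350e-07, 8.100e-08, 1.620e-08]  ψ = [2, 1, 1, 2]  (obs o_5=1)
backtrack: best end state = 1; path = [3, 1, 1, 1, 1, 1]

path = [3, 1, 1, 1, 1, 1]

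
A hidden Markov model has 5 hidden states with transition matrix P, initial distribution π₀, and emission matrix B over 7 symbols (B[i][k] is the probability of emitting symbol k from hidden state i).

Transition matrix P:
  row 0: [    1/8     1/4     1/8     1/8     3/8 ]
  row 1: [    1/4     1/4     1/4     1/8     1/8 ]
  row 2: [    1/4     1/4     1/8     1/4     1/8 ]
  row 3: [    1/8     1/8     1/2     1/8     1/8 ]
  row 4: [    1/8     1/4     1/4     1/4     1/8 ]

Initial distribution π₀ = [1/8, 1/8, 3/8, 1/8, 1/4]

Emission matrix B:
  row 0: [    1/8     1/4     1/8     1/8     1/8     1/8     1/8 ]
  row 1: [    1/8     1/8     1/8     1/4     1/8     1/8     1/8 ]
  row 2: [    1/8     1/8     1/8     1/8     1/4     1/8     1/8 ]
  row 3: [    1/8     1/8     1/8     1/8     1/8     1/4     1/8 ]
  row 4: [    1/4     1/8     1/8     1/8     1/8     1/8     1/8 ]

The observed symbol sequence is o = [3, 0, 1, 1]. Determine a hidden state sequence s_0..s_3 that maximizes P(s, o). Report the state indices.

path = [2, 3, 2, 0]

t=0: δ = [1.562e-02, 3.125e-02, 4.688e-02, 1.562e-02, 3.125e-02]  (obs o_0=3)
t=1: δ = [1.465e-03, 1.465e-03, 9.766e-04, 1.465e-03, 1.465e-03]  ψ = [2, 2, 1, 2, 0]  (obs o_1=0)
t=2: δ = [9.155e-05, 4.578e-05, 9.155e-05, 4.578e-05, 6.866e-05]  ψ = [1, 0, 3, 4, 0]  (obs o_2=1)
t=3: δ = [5.722e-06, 2.861e-06, 2.861e-06, 2.861e-06, 4.292e-06]  ψ = [2, 0, 3, 2, 0]  (obs o_3=1)
backtrack: best end state = 0; path = [2, 3, 2, 0]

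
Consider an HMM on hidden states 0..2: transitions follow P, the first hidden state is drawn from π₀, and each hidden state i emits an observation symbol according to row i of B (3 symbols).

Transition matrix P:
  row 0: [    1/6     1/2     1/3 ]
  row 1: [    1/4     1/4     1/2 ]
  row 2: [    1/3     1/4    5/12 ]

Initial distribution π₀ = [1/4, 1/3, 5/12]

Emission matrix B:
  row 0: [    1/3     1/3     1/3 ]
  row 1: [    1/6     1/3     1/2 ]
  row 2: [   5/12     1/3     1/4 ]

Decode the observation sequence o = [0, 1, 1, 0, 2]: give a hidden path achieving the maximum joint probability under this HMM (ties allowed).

t=0: δ = [8.333e-02, 5.556e-02, 1.736e-01]  (obs o_0=0)
t=1: δ = [1.929e-02, 1.447e-02, 2.411e-02]  ψ = [2, 2, 2]  (obs o_1=1)
t=2: δ = [2.679e-03, 3.215e-03, 3.349e-03]  ψ = [2, 0, 2]  (obs o_2=1)
t=3: δ = [3.721e-04, 2.233e-04, 6.698e-04]  ψ = [2, 0, 1]  (obs o_3=0)
t=4: δ = [7.442e-05, 9.303e-05, 6.977e-05]  ψ = [2, 0, 2]  (obs o_4=2)
backtrack: best end state = 1; path = [2, 2, 2, 0, 1]

path = [2, 2, 2, 0, 1]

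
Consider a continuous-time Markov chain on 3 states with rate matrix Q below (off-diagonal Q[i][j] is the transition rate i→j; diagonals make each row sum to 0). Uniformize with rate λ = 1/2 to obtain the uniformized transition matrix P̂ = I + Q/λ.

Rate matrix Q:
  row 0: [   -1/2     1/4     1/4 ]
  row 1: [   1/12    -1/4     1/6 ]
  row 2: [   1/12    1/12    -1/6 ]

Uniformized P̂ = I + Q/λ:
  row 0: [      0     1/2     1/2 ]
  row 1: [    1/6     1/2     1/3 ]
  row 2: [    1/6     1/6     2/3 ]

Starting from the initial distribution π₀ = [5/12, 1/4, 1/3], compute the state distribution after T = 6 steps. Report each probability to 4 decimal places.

π = [0.1429, 0.3216, 0.5356]

t=0: π = [0.4167, 0.2500, 0.3333]
t=1: π = [0.0972, 0.3889, 0.5139]
t=2: π = [0.1505, 0.3287, 0.5208]
t=3: π = [0.1416, 0.3264, 0.5320]
t=4: π = [0.1431, 0.3227, 0.5343]
t=5: π = [0.1428, 0.3219, 0.5353]
t=6: π = [0.1429, 0.3216, 0.5356]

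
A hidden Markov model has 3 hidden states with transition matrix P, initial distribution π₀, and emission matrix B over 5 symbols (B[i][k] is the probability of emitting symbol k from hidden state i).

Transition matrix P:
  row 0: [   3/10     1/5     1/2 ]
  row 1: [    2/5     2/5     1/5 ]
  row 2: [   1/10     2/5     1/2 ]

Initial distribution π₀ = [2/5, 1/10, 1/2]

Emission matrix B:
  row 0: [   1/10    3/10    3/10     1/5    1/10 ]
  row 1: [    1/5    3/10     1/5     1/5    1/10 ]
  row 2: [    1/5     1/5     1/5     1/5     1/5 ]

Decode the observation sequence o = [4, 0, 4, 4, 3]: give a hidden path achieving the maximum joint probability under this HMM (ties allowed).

t=0: δ = [4.000e-02, 1.000e-02, 1.000e-01]  (obs o_0=4)
t=1: δ = [1.200e-03, 8.000e-03, 1.000e-02]  ψ = [0, 2, 2]  (obs o_1=0)
t=2: δ = [3.200e-04, 4.000e-04, 1.000e-03]  ψ = [1, 2, 2]  (obs o_2=4)
t=3: δ = [1.600e-05, 4.000e-05, 1.000e-04]  ψ = [1, 2, 2]  (obs o_3=4)
t=4: δ = [3.200e-06, 8.000e-06, 1.000e-05]  ψ = [1, 2, 2]  (obs o_4=3)
backtrack: best end state = 2; path = [2, 2, 2, 2, 2]

path = [2, 2, 2, 2, 2]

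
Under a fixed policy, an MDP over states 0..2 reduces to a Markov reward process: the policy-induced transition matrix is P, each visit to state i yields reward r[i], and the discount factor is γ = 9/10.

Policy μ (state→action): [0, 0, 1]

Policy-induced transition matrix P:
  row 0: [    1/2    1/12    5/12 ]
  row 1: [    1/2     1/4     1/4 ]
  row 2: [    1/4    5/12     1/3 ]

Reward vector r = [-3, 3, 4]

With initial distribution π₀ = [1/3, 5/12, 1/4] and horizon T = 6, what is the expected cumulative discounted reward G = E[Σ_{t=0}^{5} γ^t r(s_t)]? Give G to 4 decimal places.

G = 4.2836

t=0: π = [0.3333, 0.4167, 0.2500], E[r] = 1.2500, γ^t·E[r] = 1.250000, running G = 1.250000
t=1: π = [0.4375, 0.2361, 0.3264], E[r] = 0.7014, γ^t·E[r] = 0.631250, running G = 1.881250
t=2: π = [0.4184, 0.2315, 0.3501], E[r] = 0.8397, γ^t·E[r] = 0.680156, running G = 2.561406
t=3: π = [0.4125, 0.2386, 0.3489], E[r] = 0.8741, γ^t·E[r] = 0.637207, running G = 3.198613
t=4: π = [0.4128, 0.2394, 0.3478], E[r] = 0.8712, γ^t·E[r] = 0.571585, running G = 3.770199
t=5: π = [0.4130, 0.2392, 0.3478], E[r] = 0.8695, γ^t·E[r] = 0.513438, running G = 4.283637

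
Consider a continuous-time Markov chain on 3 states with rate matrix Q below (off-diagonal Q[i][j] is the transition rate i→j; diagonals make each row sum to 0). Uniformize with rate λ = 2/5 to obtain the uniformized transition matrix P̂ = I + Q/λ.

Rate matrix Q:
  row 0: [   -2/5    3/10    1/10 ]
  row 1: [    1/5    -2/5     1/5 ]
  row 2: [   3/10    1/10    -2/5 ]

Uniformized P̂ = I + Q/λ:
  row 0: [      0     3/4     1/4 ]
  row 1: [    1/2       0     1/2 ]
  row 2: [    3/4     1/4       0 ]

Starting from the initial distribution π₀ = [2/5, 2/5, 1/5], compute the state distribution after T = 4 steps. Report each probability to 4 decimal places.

t=0: π = [0.4000, 0.4000, 0.2000]
t=1: π = [0.3500, 0.3500, 0.3000]
t=2: π = [0.4000, 0.3375, 0.2625]
t=3: π = [0.3656, 0.3656, 0.2688]
t=4: π = [0.3844, 0.3414, 0.2742]

π = [0.3844, 0.3414, 0.2742]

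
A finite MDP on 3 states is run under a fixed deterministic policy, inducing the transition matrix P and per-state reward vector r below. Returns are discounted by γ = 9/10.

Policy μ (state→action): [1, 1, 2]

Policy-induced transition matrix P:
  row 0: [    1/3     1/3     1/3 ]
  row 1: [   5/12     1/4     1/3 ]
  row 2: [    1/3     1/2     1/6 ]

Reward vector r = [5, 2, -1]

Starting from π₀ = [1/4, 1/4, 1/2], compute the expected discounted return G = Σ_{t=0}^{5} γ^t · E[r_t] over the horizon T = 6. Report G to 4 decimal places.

G = 9.5401

t=0: π = [0.2500, 0.2500, 0.5000], E[r] = 1.2500, γ^t·E[r] = 1.250000, running G = 1.250000
t=1: π = [0.3542, 0.3958, 0.2500], E[r] = 2.3125, γ^t·E[r] = 2.081250, running G = 3.331250
t=2: π = [0.3663, 0.3420, 0.2917], E[r] = 2.2240, γ^t·E[r] = 1.801406, running G = 5.132656
t=3: π = [0.3618, 0.3534, 0.2847], E[r] = 2.2313, γ^t·E[r] = 1.626645, running G = 6.759301
t=4: π = [0.3628, 0.3513, 0.2859], E[r] = 2.2307, γ^t·E[r] = 1.463577, running G = 8.222877
t=5: π = [0.3626, 0.3517, 0.2857], E[r] = 2.2308, γ^t·E[r] = 1.317249, running G = 9.540127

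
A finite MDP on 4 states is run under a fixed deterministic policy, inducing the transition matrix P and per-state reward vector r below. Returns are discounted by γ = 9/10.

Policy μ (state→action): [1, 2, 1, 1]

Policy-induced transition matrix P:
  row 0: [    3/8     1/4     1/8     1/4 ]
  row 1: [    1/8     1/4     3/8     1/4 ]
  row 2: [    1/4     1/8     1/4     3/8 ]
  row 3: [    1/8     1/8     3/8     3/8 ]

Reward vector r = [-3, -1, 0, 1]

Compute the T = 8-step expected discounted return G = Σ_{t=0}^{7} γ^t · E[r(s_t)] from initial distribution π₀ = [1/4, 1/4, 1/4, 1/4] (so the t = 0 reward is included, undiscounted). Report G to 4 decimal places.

G = -3.0929

t=0: π = [0.2500, 0.2500, 0.2500, 0.2500], E[r] = -0.7500, γ^t·E[r] = -0.750000, running G = -0.750000
t=1: π = [0.2188, 0.1875, 0.2813, 0.3125], E[r] = -0.5313, γ^t·E[r] = -0.478125, running G = -1.228125
t=2: π = [0.2148, 0.1758, 0.2852, 0.3242], E[r] = -0.4961, γ^t·E[r] = -0.401836, running G = -1.629961
t=3: π = [0.2144, 0.1738, 0.2856, 0.3262], E[r] = -0.4907, γ^t·E[r] = -0.357737, running G = -1.987698
t=4: π = [0.2143, 0.1735, 0.2857, 0.3265], E[r] = -0.4899, γ^t·E[r] = -0.321443, running G = -2.309140
t=5: π = [0.2143, 0.1735, 0.2857, 0.3265], E[r] = -0.4898, γ^t·E[r] = -0.289231, running G = -2.598371
t=6: π = [0.2143, 0.1735, 0.2857, 0.3265], E[r] = -0.4898, γ^t·E[r] = -0.260299, running G = -2.858670
t=7: π = [0.2143, 0.1735, 0.2857, 0.3265], E[r] = -0.4898, γ^t·E[r] = -0.234268, running G = -3.092938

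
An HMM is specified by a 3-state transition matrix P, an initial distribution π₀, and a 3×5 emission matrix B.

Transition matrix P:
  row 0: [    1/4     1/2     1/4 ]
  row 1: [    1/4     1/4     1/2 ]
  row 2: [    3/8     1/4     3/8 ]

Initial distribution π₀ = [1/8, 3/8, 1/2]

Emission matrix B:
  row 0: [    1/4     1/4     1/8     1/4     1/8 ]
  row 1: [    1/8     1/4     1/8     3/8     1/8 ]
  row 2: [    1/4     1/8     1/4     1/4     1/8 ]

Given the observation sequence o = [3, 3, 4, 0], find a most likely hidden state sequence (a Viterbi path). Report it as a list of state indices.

t=0: δ = [3.125e-02, 1.406e-01, 1.250e-01]  (obs o_0=3)
t=1: δ = [1.172e-02, 1.318e-02, 1.758e-02]  ψ = [2, 1, 1]  (obs o_1=3)
t=2: δ = [8.240e-04, 7.324e-04, 8.240e-04]  ψ = [2, 0, 1]  (obs o_2=4)
t=3: δ = [7.725e-05, 5.150e-05, 9.155e-05]  ψ = [2, 0, 1]  (obs o_3=0)
backtrack: best end state = 2; path = [2, 0, 1, 2]

path = [2, 0, 1, 2]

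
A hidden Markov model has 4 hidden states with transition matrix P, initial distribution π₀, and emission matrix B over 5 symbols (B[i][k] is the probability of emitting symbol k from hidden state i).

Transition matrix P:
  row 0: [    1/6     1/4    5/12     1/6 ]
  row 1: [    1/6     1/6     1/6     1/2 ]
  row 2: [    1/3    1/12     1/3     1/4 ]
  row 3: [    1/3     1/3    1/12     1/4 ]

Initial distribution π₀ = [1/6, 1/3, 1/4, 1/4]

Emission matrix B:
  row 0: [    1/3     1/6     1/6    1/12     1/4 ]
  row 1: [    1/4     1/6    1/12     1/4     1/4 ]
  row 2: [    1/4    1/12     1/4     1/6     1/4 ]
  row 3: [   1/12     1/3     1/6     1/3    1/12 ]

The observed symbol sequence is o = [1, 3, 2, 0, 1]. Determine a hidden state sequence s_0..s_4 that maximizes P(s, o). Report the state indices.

t=0: δ = [2.778e-02, 5.556e-02, 2.083e-02, 8.333e-02]  (obs o_0=1)
t=1: δ = [2.315e-03, 6.944e-03, 1.929e-03, 9.259e-03]  ψ = [3, 3, 0, 1]  (obs o_1=3)
t=2: δ = [5.144e-04, 2.572e-04, 2.894e-04, 5.787e-04]  ψ = [3, 3, 1, 1]  (obs o_2=2)
t=3: δ = [6.430e-05, 4.823e-05, 5.358e-05, 1.206e-05]  ψ = [3, 3, 0, 3]  (obs o_3=0)
t=4: δ = [2.977e-06, 2.679e-06, 2.233e-06, 8.038e-06]  ψ = [2, 0, 0, 1]  (obs o_4=1)
backtrack: best end state = 3; path = [3, 1, 3, 1, 3]

path = [3, 1, 3, 1, 3]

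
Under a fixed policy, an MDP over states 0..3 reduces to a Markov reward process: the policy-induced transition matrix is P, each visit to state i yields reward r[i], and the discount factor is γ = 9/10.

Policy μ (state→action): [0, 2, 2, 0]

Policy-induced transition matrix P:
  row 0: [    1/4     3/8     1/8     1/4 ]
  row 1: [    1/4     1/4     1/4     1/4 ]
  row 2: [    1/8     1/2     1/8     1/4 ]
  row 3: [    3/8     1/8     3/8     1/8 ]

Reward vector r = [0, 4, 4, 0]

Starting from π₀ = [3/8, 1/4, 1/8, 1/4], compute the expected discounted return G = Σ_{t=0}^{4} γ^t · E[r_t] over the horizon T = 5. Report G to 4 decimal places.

t=0: π = [0.3750, 0.2500, 0.1250, 0.2500], E[r] = 1.5000, γ^t·E[r] = 1.500000, running G = 1.500000
t=1: π = [0.2656, 0.2969, 0.2188, 0.2188], E[r] = 2.0625, γ^t·E[r] = 1.856250, running G = 3.356250
t=2: π = [0.2500, 0.3105, 0.2168, 0.2227], E[r] = 2.1094, γ^t·E[r] = 1.708594, running G = 5.064844
t=3: π = [0.2507, 0.3076, 0.2195, 0.2222], E[r] = 2.1084, γ^t·E[r] = 1.537022, running G = 6.601866
t=4: π = [0.2503, 0.3084, 0.2190, 0.2222], E[r] = 2.1097, γ^t·E[r] = 1.384201, running G = 7.986067

G = 7.9861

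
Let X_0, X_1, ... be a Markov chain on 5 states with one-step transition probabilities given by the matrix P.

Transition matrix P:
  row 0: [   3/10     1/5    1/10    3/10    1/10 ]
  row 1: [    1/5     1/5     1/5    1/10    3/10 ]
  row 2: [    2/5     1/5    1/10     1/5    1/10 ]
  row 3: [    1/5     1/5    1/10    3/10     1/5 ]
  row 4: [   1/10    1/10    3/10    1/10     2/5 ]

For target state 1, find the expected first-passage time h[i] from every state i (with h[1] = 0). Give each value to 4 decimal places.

First-step conditioning: h[1] = 0; for i ≠ 1, h[i] = 1 + Σ_k P[i][k]·h[k].
  h[0] = 1 + 3/10·h[0] + 1/10·h[2] + 3/10·h[3] + 1/10·h[4]
  h[2] = 1 + 2/5·h[0] + 1/10·h[2] + 1/5·h[3] + 1/10·h[4]
  h[3] = 1 + 1/5·h[0] + 1/10·h[2] + 3/10·h[3] + 1/5·h[4]
  h[4] = 1 + 1/10·h[0] + 3/10·h[2] + 1/10·h[3] + 2/5·h[4]
Solving the 4×4 linear system over states ≠ 1 gives exactly h = [1444/263, 0, 1442/263, 1464/263, 1644/263] (h[1] = 0 is the target).

h = [5.4905, 0.0000, 5.4829, 5.5665, 6.2510]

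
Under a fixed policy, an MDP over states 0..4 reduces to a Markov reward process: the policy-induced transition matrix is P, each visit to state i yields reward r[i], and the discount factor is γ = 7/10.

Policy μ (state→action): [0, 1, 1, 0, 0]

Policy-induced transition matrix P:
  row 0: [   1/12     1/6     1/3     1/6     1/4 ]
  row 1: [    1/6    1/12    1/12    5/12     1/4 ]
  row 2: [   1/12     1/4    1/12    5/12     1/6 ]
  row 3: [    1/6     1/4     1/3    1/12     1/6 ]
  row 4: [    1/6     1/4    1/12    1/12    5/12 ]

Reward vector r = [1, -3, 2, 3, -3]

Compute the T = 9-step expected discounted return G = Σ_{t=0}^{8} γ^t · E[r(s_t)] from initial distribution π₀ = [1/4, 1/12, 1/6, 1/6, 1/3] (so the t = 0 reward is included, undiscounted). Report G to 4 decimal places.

G = -0.8265

t=0: π = [0.2500, 0.0833, 0.1667, 0.1667, 0.3333], E[r] = -0.1667, γ^t·E[r] = -0.166667, running G = -0.166667
t=1: π = [0.1319, 0.2153, 0.1875, 0.1875, 0.2778], E[r] = -0.4097, γ^t·E[r] = -0.286806, running G = -0.453472
t=2: π = [0.1400, 0.2031, 0.1632, 0.2286, 0.2650], E[r] = -0.2523, γ^t·E[r] = -0.123634, running G = -0.577106
t=3: π = [0.1414, 0.2045, 0.1755, 0.2171, 0.2615], E[r] = -0.2543, γ^t·E[r] = -0.087222, running G = -0.664329
t=4: π = [0.1403, 0.2041, 0.1730, 0.2218, 0.2609], E[r] = -0.2435, γ^t·E[r] = -0.058471, running G = -0.722800
t=5: π = [0.1406, 0.2043, 0.1738, 0.2207, 0.2606], E[r] = -0.2442, γ^t·E[r] = -0.041044, running G = -0.763844
t=6: π = [0.1405, 0.2042, 0.1737, 0.2211, 0.2606], E[r] = -0.2433, γ^t·E[r] = -0.028626, running G = -0.792471
t=7: π = [0.1405, 0.2043, 0.1737, 0.2210, 0.2605], E[r] = -0.2434, γ^t·E[r] = -0.020046, running G = -0.812516
t=8: π = [0.1405, 0.2043, 0.1737, 0.2210, 0.2605], E[r] = -0.2433, γ^t·E[r] = -0.014028, running G = -0.826544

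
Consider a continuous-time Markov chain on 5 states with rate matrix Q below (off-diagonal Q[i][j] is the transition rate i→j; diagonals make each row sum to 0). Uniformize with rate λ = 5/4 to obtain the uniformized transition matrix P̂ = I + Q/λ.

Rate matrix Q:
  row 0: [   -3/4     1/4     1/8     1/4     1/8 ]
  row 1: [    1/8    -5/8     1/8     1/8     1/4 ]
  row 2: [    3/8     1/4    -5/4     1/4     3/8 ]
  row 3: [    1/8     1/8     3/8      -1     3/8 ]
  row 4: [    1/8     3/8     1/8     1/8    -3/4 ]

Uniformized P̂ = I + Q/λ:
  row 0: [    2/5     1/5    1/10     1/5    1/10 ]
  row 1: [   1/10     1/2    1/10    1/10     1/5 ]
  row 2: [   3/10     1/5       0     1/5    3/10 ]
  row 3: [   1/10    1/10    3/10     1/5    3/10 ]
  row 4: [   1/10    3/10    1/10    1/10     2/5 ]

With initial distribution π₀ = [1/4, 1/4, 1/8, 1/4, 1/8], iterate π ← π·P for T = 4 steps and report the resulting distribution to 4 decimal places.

t=0: π = [0.2500, 0.2500, 0.1250, 0.2500, 0.1250]
t=1: π = [0.2000, 0.2625, 0.1375, 0.1625, 0.2375]
t=2: π = [0.1875, 0.2863, 0.1188, 0.1500, 0.2575]
t=3: π = [0.1800, 0.2966, 0.1181, 0.1456, 0.2596]
t=4: π = [0.1776, 0.3004, 0.1173, 0.1444, 0.2603]

π = [0.1776, 0.3004, 0.1173, 0.1444, 0.2603]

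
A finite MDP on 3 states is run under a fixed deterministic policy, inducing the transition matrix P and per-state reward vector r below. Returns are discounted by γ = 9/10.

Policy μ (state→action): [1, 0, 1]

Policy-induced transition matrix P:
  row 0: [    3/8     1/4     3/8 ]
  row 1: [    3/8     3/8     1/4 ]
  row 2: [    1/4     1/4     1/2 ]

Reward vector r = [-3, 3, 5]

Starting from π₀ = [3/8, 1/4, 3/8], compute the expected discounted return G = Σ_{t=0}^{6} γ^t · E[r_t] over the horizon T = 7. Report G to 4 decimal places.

t=0: π = [0.3750, 0.2500, 0.3750], E[r] = 1.5000, γ^t·E[r] = 1.500000, running G = 1.500000
t=1: π = [0.3281, 0.2813, 0.3906], E[r] = 1.8125, γ^t·E[r] = 1.631250, running G = 3.131250
t=2: π = [0.3262, 0.2852, 0.3887], E[r] = 1.8203, γ^t·E[r] = 1.474453, running G = 4.605703
t=3: π = [0.3264, 0.2856, 0.3879], E[r] = 1.8174, γ^t·E[r] = 1.324872, running G = 5.930575
t=4: π = [0.3265, 0.2857, 0.3878], E[r] = 1.8165, γ^t·E[r] = 1.191824, running G = 7.122399
t=5: π = [0.3265, 0.2857, 0.3878], E[r] = 1.8164, γ^t·E[r] = 1.072543, running G = 8.194942
t=6: π = [0.3265, 0.2857, 0.3878], E[r] = 1.8163, γ^t·E[r] = 0.965273, running G = 9.160215

G = 9.1602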